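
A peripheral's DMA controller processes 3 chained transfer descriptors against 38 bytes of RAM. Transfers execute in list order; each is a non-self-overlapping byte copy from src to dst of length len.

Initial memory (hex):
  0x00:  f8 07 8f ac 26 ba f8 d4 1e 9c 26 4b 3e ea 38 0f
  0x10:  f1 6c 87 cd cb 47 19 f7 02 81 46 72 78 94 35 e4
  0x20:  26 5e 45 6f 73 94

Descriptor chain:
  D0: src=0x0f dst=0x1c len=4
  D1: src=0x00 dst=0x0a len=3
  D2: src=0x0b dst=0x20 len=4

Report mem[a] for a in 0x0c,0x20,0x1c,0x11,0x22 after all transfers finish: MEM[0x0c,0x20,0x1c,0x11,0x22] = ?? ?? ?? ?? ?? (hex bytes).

#0 dst[0x1c+4] := {0x0f,0xf1,0x6c,0x87}
#1 dst[0x0a+3] := {0xf8,0x07,0x8f}
#2 dst[0x20+4] := {0x07,0x8f,0xea,0x38}
query mem[0x0c]=0x8f, mem[0x20]=0x07, mem[0x1c]=0x0f, mem[0x11]=0x6c, mem[0x22]=0xea

MEM[0x0c,0x20,0x1c,0x11,0x22] = 8f 07 0f 6c ea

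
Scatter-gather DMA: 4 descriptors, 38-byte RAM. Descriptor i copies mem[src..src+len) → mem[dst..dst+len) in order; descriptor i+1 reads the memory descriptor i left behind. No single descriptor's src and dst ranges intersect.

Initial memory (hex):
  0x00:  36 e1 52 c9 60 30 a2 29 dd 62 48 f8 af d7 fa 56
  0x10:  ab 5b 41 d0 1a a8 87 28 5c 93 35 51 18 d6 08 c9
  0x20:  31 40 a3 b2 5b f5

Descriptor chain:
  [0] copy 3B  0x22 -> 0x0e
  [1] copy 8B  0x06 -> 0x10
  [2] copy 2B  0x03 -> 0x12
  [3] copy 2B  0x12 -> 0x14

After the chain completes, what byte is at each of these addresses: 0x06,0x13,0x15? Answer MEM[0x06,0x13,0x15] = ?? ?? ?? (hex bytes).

#0 dst[0x0e+3] := {0xa3,0xb2,0x5b}
#1 dst[0x10+8] := {0xa2,0x29,0xdd,0x62,0x48,0xf8,0xaf,0xd7}
#2 dst[0x12+2] := {0xc9,0x60}
#3 dst[0x14+2] := {0xc9,0x60}
query mem[0x06]=0xa2, mem[0x13]=0x60, mem[0x15]=0x60

MEM[0x06,0x13,0x15] = a2 60 60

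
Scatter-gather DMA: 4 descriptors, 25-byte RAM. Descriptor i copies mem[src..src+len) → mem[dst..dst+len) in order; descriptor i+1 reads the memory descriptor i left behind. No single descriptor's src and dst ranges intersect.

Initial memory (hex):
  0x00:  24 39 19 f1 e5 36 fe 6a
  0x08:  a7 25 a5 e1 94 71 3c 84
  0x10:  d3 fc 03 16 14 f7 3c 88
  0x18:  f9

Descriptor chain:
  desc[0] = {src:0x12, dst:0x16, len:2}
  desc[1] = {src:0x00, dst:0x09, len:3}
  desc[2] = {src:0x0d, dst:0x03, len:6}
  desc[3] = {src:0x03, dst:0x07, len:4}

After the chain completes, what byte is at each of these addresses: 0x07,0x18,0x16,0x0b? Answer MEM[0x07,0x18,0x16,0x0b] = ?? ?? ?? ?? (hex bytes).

#0 dst[0x16+2] := {0x03,0x16}
#1 dst[0x09+3] := {0x24,0x39,0x19}
#2 dst[0x03+6] := {0x71,0x3c,0x84,0xd3,0xfc,0x03}
#3 dst[0x07+4] := {0x71,0x3c,0x84,0xd3}
query mem[0x07]=0x71, mem[0x18]=0xf9, mem[0x16]=0x03, mem[0x0b]=0x19

MEM[0x07,0x18,0x16,0x0b] = 71 f9 03 19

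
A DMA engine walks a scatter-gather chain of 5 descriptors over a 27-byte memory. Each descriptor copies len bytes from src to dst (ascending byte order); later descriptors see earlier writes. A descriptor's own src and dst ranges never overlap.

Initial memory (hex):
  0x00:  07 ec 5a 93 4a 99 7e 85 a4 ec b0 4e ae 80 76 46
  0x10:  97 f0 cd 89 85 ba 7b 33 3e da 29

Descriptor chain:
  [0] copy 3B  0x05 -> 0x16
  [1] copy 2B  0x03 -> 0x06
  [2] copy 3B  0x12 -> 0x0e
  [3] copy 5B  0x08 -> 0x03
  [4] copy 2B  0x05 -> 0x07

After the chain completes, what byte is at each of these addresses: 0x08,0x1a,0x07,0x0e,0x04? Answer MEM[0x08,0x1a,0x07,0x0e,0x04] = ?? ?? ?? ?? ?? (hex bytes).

[0] 0x05->0x16 len=3 : 99 7e 85
[1] 0x03->0x06 len=2 : 93 4a
[2] 0x12->0x0e len=3 : cd 89 85
[3] 0x08->0x03 len=5 : a4 ec b0 4e ae
[4] 0x05->0x07 len=2 : b0 4e
query mem[0x08]=0x4e, mem[0x1a]=0x29, mem[0x07]=0xb0, mem[0x0e]=0xcd, mem[0x04]=0xec

MEM[0x08,0x1a,0x07,0x0e,0x04] = 4e 29 b0 cd ec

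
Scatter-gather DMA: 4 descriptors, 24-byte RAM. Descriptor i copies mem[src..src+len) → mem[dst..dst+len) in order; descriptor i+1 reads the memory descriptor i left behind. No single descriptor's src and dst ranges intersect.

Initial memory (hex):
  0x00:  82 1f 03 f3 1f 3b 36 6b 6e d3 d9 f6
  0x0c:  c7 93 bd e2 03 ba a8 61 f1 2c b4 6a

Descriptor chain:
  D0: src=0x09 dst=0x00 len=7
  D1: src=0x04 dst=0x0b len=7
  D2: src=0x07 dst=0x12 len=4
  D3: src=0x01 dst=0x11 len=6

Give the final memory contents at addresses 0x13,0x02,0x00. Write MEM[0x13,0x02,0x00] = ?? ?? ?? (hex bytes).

D0: mem[0x00..0x06] <- [d3 d9 f6 c7 93 bd e2]
D1: mem[0x0b..0x11] <- [93 bd e2 6b 6e d3 d9]
D2: mem[0x12..0x15] <- [6b 6e d3 d9]
D3: mem[0x11..0x16] <- [d9 f6 c7 93 bd e2]
query mem[0x13]=0xc7, mem[0x02]=0xf6, mem[0x00]=0xd3

MEM[0x13,0x02,0x00] = c7 f6 d3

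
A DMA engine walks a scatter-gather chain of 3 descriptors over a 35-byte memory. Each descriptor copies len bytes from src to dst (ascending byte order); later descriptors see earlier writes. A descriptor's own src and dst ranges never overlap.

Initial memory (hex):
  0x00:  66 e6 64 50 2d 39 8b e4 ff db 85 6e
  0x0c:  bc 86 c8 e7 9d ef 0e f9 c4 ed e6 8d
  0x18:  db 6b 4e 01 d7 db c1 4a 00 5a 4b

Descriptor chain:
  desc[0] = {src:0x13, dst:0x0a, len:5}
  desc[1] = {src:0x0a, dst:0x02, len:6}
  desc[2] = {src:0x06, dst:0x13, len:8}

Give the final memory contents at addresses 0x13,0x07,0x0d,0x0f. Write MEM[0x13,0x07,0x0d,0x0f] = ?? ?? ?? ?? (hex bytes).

  after D0: wrote 5B at 0x0a = f9c4ede68d
  after D1: wrote 6B at 0x02 = f9c4ede68de7
  after D2: wrote 8B at 0x13 = 8de7ffdbf9c4ede6
query mem[0x13]=0x8d, mem[0x07]=0xe7, mem[0x0d]=0xe6, mem[0x0f]=0xe7

MEM[0x13,0x07,0x0d,0x0f] = 8d e7 e6 e7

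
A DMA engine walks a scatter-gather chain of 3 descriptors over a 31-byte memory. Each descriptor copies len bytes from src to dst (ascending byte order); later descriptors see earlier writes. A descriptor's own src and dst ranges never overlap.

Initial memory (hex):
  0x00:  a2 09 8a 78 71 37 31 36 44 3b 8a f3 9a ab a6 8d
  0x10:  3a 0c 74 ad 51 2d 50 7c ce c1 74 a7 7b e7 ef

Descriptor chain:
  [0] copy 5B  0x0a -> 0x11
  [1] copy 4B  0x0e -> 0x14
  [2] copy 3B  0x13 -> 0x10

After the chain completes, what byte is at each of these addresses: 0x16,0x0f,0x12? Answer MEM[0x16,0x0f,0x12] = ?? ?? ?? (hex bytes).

MEM[0x16,0x0f,0x12] = 3a 8d 8d

D0: mem[0x11..0x15] <- [8a f3 9a ab a6]
D1: mem[0x14..0x17] <- [a6 8d 3a 8a]
D2: mem[0x10..0x12] <- [9a a6 8d]
query mem[0x16]=0x3a, mem[0x0f]=0x8d, mem[0x12]=0x8d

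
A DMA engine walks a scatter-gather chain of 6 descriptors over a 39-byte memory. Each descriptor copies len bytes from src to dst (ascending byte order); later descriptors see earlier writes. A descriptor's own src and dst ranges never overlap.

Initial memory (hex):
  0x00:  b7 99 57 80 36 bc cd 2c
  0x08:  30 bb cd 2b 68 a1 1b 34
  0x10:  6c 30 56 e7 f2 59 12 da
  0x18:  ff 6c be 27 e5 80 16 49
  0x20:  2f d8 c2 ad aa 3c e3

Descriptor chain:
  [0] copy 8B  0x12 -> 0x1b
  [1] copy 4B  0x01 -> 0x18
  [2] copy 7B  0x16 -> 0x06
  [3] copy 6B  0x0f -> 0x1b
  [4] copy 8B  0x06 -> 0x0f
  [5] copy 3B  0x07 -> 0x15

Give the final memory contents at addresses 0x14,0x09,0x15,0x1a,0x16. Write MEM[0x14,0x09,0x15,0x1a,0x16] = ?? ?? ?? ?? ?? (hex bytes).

MEM[0x14,0x09,0x15,0x1a,0x16] = 36 57 da 80 99

D0: mem[0x1b..0x22] <- [56 e7 f2 59 12 da ff 6c]
D1: mem[0x18..0x1b] <- [99 57 80 36]
D2: mem[0x06..0x0c] <- [12 da 99 57 80 36 e7]
D3: mem[0x1b..0x20] <- [34 6c 30 56 e7 f2]
D4: mem[0x0f..0x16] <- [12 da 99 57 80 36 e7 a1]
D5: mem[0x15..0x17] <- [da 99 57]
query mem[0x14]=0x36, mem[0x09]=0x57, mem[0x15]=0xda, mem[0x1a]=0x80, mem[0x16]=0x99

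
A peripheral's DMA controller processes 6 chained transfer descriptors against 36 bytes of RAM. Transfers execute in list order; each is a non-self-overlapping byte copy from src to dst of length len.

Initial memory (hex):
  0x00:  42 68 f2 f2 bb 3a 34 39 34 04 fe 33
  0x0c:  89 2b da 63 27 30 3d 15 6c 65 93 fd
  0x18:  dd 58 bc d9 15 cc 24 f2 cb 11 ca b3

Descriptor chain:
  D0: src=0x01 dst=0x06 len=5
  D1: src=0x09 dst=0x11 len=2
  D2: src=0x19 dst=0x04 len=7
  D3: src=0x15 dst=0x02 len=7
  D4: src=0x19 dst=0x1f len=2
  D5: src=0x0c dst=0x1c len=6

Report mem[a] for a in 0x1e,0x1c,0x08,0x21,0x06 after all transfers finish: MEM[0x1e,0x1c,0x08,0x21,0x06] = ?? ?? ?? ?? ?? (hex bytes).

MEM[0x1e,0x1c,0x08,0x21,0x06] = da 89 d9 bb 58

[0] 0x01->0x06 len=5 : 68 f2 f2 bb 3a
[1] 0x09->0x11 len=2 : bb 3a
[2] 0x19->0x04 len=7 : 58 bc d9 15 cc 24 f2
[3] 0x15->0x02 len=7 : 65 93 fd dd 58 bc d9
[4] 0x19->0x1f len=2 : 58 bc
[5] 0x0c->0x1c len=6 : 89 2b da 63 27 bb
query mem[0x1e]=0xda, mem[0x1c]=0x89, mem[0x08]=0xd9, mem[0x21]=0xbb, mem[0x06]=0x58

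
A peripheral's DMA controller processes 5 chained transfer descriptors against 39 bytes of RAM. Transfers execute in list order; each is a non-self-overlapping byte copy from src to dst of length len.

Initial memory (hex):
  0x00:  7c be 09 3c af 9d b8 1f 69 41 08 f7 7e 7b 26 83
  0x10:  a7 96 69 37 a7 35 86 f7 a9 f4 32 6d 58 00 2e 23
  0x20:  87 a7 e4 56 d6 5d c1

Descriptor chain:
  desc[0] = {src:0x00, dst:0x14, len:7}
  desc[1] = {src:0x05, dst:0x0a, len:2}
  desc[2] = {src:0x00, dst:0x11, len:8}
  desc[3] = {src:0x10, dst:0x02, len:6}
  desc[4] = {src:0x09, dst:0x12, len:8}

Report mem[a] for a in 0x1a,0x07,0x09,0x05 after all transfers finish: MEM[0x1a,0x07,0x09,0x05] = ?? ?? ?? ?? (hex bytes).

MEM[0x1a,0x07,0x09,0x05] = b8 af 41 09

  after D0: wrote 7B at 0x14 = 7cbe093caf9db8
  after D1: wrote 2B at 0x0a = 9db8
  after D2: wrote 8B at 0x11 = 7cbe093caf9db81f
  after D3: wrote 6B at 0x02 = a77cbe093caf
  after D4: wrote 8B at 0x12 = 419db87e7b2683a7
query mem[0x1a]=0xb8, mem[0x07]=0xaf, mem[0x09]=0x41, mem[0x05]=0x09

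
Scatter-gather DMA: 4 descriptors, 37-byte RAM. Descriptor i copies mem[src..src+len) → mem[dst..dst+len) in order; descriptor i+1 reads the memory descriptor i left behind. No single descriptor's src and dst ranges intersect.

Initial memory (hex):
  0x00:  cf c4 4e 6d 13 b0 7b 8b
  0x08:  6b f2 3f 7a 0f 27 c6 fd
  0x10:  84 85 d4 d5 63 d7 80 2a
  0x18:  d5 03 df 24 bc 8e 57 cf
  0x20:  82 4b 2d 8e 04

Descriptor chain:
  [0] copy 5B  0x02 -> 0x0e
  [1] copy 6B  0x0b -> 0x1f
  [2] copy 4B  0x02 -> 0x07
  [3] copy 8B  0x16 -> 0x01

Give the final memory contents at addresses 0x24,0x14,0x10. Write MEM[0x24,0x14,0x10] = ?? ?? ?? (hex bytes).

D0: mem[0x0e..0x12] <- [4e 6d 13 b0 7b]
D1: mem[0x1f..0x24] <- [7a 0f 27 4e 6d 13]
D2: mem[0x07..0x0a] <- [4e 6d 13 b0]
D3: mem[0x01..0x08] <- [80 2a d5 03 df 24 bc 8e]
query mem[0x24]=0x13, mem[0x14]=0x63, mem[0x10]=0x13

MEM[0x24,0x14,0x10] = 13 63 13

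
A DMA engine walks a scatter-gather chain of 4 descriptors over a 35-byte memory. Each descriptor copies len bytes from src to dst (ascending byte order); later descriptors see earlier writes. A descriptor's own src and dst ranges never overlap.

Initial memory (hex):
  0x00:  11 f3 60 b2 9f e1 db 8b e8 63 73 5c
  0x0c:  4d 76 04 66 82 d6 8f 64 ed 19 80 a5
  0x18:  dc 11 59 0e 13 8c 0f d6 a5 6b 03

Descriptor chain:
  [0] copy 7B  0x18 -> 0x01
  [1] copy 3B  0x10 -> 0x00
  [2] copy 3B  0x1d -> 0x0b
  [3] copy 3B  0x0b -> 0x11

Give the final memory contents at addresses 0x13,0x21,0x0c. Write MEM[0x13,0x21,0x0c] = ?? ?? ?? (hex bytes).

MEM[0x13,0x21,0x0c] = d6 6b 0f

D0: mem[0x01..0x07] <- [dc 11 59 0e 13 8c 0f]
D1: mem[0x00..0x02] <- [82 d6 8f]
D2: mem[0x0b..0x0d] <- [8c 0f d6]
D3: mem[0x11..0x13] <- [8c 0f d6]
query mem[0x13]=0xd6, mem[0x21]=0x6b, mem[0x0c]=0x0f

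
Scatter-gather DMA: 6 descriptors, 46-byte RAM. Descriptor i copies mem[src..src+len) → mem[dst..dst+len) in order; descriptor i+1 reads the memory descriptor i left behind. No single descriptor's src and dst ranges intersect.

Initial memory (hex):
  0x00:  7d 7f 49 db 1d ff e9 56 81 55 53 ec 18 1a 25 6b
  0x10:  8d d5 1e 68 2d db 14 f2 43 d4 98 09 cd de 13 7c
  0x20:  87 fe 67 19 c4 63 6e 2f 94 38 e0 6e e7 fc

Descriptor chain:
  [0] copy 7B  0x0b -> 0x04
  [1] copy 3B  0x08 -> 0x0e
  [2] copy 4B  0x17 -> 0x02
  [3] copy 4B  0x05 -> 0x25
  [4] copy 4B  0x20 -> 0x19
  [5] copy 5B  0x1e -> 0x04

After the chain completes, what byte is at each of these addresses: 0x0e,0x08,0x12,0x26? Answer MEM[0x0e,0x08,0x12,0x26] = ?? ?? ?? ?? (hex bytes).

MEM[0x0e,0x08,0x12,0x26] = 6b 67 1e 1a

  after D0: wrote 7B at 0x04 = ec181a256b8dd5
  after D1: wrote 3B at 0x0e = 6b8dd5
  after D2: wrote 4B at 0x02 = f243d498
  after D3: wrote 4B at 0x25 = 981a256b
  after D4: wrote 4B at 0x19 = 87fe6719
  after D5: wrote 5B at 0x04 = 137c87fe67
query mem[0x0e]=0x6b, mem[0x08]=0x67, mem[0x12]=0x1e, mem[0x26]=0x1a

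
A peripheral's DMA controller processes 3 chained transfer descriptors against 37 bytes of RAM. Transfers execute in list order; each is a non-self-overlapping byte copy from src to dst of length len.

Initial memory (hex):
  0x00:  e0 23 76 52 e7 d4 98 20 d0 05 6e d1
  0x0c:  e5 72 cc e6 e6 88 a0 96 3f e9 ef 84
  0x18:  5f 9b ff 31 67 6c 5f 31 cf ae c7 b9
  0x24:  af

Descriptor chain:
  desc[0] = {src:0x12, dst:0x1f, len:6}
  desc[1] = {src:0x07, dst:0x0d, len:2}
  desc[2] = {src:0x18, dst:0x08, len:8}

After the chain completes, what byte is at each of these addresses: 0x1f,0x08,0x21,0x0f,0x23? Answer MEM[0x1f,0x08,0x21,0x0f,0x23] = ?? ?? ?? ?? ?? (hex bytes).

D0: mem[0x1f..0x24] <- [a0 96 3f e9 ef 84]
D1: mem[0x0d..0x0e] <- [20 d0]
D2: mem[0x08..0x0f] <- [5f 9b ff 31 67 6c 5f a0]
query mem[0x1f]=0xa0, mem[0x08]=0x5f, mem[0x21]=0x3f, mem[0x0f]=0xa0, mem[0x23]=0xef

MEM[0x1f,0x08,0x21,0x0f,0x23] = a0 5f 3f a0 ef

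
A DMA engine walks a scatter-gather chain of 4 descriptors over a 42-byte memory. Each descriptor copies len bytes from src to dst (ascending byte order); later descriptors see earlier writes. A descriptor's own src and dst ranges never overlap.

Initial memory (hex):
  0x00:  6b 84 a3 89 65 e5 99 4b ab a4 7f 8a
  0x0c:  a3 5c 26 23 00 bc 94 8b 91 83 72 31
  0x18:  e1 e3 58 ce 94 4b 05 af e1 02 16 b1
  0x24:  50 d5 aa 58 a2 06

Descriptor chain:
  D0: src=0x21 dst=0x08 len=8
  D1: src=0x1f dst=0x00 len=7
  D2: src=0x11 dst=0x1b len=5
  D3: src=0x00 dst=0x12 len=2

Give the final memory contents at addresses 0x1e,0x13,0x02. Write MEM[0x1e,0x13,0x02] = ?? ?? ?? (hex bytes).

MEM[0x1e,0x13,0x02] = 91 e1 02

  after D0: wrote 8B at 0x08 = 0216b150d5aa58a2
  after D1: wrote 7B at 0x00 = afe10216b150d5
  after D2: wrote 5B at 0x1b = bc948b9183
  after D3: wrote 2B at 0x12 = afe1
query mem[0x1e]=0x91, mem[0x13]=0xe1, mem[0x02]=0x02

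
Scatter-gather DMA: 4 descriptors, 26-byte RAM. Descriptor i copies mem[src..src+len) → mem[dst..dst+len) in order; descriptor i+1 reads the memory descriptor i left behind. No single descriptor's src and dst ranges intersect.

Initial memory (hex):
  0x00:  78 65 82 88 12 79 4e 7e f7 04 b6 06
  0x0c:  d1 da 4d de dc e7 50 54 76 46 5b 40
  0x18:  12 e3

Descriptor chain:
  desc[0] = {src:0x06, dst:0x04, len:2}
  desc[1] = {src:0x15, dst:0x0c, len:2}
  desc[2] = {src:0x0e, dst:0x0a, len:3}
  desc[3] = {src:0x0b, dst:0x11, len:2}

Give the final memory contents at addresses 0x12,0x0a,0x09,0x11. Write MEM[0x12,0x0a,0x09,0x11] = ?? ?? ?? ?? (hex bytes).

D0: mem[0x04..0x05] <- [4e 7e]
D1: mem[0x0c..0x0d] <- [46 5b]
D2: mem[0x0a..0x0c] <- [4d de dc]
D3: mem[0x11..0x12] <- [de dc]
query mem[0x12]=0xdc, mem[0x0a]=0x4d, mem[0x09]=0x04, mem[0x11]=0xde

MEM[0x12,0x0a,0x09,0x11] = dc 4d 04 de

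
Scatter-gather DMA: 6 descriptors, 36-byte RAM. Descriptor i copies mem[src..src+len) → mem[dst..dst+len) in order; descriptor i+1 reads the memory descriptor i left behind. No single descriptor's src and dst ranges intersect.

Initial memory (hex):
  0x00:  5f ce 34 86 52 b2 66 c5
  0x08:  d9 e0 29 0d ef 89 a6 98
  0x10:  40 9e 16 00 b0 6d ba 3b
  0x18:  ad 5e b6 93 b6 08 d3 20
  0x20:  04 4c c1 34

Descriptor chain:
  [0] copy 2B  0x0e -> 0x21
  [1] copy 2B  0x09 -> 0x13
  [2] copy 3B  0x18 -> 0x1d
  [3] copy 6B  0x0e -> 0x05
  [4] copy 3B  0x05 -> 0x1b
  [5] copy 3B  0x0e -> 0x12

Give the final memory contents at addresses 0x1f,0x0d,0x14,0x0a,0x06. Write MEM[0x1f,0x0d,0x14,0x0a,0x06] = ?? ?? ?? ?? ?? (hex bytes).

#0 dst[0x21+2] := {0xa6,0x98}
#1 dst[0x13+2] := {0xe0,0x29}
#2 dst[0x1d+3] := {0xad,0x5e,0xb6}
#3 dst[0x05+6] := {0xa6,0x98,0x40,0x9e,0x16,0xe0}
#4 dst[0x1b+3] := {0xa6,0x98,0x40}
#5 dst[0x12+3] := {0xa6,0x98,0x40}
query mem[0x1f]=0xb6, mem[0x0d]=0x89, mem[0x14]=0x40, mem[0x0a]=0xe0, mem[0x06]=0x98

MEM[0x1f,0x0d,0x14,0x0a,0x06] = b6 89 40 e0 98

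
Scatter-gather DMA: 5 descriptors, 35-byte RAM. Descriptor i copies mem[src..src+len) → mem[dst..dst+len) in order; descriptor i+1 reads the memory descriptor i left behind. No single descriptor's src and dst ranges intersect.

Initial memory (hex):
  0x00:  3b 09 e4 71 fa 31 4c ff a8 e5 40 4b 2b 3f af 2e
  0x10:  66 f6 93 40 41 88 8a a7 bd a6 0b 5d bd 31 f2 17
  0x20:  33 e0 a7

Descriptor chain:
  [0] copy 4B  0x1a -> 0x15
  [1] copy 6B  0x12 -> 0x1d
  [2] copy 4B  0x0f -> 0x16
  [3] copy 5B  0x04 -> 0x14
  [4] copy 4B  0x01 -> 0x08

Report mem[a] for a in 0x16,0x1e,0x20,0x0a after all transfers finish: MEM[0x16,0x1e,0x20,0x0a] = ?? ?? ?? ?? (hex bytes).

MEM[0x16,0x1e,0x20,0x0a] = 4c 40 0b 71

#0 dst[0x15+4] := {0x0b,0x5d,0xbd,0x31}
#1 dst[0x1d+6] := {0x93,0x40,0x41,0x0b,0x5d,0xbd}
#2 dst[0x16+4] := {0x2e,0x66,0xf6,0x93}
#3 dst[0x14+5] := {0xfa,0x31,0x4c,0xff,0xa8}
#4 dst[0x08+4] := {0x09,0xe4,0x71,0xfa}
query mem[0x16]=0x4c, mem[0x1e]=0x40, mem[0x20]=0x0b, mem[0x0a]=0x71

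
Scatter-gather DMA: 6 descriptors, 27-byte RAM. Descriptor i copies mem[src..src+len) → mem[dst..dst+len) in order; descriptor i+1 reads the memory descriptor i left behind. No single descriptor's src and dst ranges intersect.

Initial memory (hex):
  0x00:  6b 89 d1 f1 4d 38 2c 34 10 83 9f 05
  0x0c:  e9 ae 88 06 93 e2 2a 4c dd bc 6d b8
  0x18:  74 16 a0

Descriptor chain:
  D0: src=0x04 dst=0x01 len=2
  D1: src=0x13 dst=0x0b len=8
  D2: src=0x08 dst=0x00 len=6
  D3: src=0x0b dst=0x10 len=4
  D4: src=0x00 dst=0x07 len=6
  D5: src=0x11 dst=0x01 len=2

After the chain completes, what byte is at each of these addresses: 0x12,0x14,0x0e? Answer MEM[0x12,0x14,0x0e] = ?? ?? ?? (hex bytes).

[0] 0x04->0x01 len=2 : 4d 38
[1] 0x13->0x0b len=8 : 4c dd bc 6d b8 74 16 a0
[2] 0x08->0x00 len=6 : 10 83 9f 4c dd bc
[3] 0x0b->0x10 len=4 : 4c dd bc 6d
[4] 0x00->0x07 len=6 : 10 83 9f 4c dd bc
[5] 0x11->0x01 len=2 : dd bc
query mem[0x12]=0xbc, mem[0x14]=0xdd, mem[0x0e]=0x6d

MEM[0x12,0x14,0x0e] = bc dd 6d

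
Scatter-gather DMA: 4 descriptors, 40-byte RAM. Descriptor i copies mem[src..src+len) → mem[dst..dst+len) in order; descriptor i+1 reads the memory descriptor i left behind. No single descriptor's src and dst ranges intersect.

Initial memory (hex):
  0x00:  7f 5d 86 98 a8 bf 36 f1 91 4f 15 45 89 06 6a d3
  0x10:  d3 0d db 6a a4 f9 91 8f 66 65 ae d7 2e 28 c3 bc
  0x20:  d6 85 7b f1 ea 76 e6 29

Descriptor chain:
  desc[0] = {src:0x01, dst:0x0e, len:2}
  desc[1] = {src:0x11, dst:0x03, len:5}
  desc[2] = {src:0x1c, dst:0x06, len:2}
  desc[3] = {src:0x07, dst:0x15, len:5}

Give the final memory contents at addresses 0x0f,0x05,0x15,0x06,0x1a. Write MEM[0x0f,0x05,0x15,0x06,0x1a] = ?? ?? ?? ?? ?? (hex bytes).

#0 dst[0x0e+2] := {0x5d,0x86}
#1 dst[0x03+5] := {0x0d,0xdb,0x6a,0xa4,0xf9}
#2 dst[0x06+2] := {0x2e,0x28}
#3 dst[0x15+5] := {0x28,0x91,0x4f,0x15,0x45}
query mem[0x0f]=0x86, mem[0x05]=0x6a, mem[0x15]=0x28, mem[0x06]=0x2e, mem[0x1a]=0xae

MEM[0x0f,0x05,0x15,0x06,0x1a] = 86 6a 28 2e ae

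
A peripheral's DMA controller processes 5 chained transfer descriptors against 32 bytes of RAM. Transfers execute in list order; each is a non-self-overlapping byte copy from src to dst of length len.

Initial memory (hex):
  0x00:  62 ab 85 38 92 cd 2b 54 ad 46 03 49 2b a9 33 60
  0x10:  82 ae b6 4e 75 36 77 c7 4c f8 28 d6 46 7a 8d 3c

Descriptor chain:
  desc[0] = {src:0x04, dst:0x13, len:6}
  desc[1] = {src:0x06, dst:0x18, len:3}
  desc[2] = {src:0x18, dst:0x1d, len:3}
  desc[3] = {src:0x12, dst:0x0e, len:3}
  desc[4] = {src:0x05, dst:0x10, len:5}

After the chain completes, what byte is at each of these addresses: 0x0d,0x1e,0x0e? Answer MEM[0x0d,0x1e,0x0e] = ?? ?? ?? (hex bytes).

MEM[0x0d,0x1e,0x0e] = a9 54 b6

  after D0: wrote 6B at 0x13 = 92cd2b54ad46
  after D1: wrote 3B at 0x18 = 2b54ad
  after D2: wrote 3B at 0x1d = 2b54ad
  after D3: wrote 3B at 0x0e = b692cd
  after D4: wrote 5B at 0x10 = cd2b54ad46
query mem[0x0d]=0xa9, mem[0x1e]=0x54, mem[0x0e]=0xb6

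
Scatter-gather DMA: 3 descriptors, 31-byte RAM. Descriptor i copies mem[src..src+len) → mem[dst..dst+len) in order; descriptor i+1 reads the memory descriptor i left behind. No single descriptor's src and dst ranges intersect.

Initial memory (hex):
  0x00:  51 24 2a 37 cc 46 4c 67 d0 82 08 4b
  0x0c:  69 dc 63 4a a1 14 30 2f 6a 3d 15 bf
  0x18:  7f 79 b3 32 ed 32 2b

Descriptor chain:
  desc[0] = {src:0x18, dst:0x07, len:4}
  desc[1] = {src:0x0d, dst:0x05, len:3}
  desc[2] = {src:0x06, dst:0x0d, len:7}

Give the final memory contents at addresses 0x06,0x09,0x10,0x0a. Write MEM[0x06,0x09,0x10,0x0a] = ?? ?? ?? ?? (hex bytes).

MEM[0x06,0x09,0x10,0x0a] = 63 b3 b3 32

[0] 0x18->0x07 len=4 : 7f 79 b3 32
[1] 0x0d->0x05 len=3 : dc 63 4a
[2] 0x06->0x0d len=7 : 63 4a 79 b3 32 4b 69
query mem[0x06]=0x63, mem[0x09]=0xb3, mem[0x10]=0xb3, mem[0x0a]=0x32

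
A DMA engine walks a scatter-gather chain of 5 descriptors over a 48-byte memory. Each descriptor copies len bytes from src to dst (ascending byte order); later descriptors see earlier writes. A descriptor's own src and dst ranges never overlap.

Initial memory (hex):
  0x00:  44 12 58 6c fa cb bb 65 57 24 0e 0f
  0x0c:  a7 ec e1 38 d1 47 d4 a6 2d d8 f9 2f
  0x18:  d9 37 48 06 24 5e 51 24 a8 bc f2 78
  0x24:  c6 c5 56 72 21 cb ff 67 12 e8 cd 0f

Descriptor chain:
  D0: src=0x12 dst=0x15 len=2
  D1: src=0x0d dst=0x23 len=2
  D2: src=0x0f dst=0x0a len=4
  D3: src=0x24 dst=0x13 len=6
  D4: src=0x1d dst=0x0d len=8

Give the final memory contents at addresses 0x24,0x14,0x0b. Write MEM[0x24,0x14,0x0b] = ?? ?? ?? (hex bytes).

D0: mem[0x15..0x16] <- [d4 a6]
D1: mem[0x23..0x24] <- [ec e1]
D2: mem[0x0a..0x0d] <- [38 d1 47 d4]
D3: mem[0x13..0x18] <- [e1 c5 56 72 21 cb]
D4: mem[0x0d..0x14] <- [5e 51 24 a8 bc f2 ec e1]
query mem[0x24]=0xe1, mem[0x14]=0xe1, mem[0x0b]=0xd1

MEM[0x24,0x14,0x0b] = e1 e1 d1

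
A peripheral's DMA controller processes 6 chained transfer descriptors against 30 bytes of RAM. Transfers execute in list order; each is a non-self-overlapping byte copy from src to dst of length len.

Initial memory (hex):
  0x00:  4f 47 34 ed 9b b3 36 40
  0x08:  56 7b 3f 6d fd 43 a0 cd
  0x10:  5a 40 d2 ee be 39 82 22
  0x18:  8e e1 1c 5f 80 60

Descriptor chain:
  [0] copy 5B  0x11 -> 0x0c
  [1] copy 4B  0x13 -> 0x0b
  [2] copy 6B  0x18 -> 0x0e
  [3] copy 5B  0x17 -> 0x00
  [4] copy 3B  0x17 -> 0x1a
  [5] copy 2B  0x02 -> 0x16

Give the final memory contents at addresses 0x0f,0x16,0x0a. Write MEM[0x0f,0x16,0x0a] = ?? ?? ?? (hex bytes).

MEM[0x0f,0x16,0x0a] = e1 e1 3f

#0 dst[0x0c+5] := {0x40,0xd2,0xee,0xbe,0x39}
#1 dst[0x0b+4] := {0xee,0xbe,0x39,0x82}
#2 dst[0x0e+6] := {0x8e,0xe1,0x1c,0x5f,0x80,0x60}
#3 dst[0x00+5] := {0x22,0x8e,0xe1,0x1c,0x5f}
#4 dst[0x1a+3] := {0x22,0x8e,0xe1}
#5 dst[0x16+2] := {0xe1,0x1c}
query mem[0x0f]=0xe1, mem[0x16]=0xe1, mem[0x0a]=0x3f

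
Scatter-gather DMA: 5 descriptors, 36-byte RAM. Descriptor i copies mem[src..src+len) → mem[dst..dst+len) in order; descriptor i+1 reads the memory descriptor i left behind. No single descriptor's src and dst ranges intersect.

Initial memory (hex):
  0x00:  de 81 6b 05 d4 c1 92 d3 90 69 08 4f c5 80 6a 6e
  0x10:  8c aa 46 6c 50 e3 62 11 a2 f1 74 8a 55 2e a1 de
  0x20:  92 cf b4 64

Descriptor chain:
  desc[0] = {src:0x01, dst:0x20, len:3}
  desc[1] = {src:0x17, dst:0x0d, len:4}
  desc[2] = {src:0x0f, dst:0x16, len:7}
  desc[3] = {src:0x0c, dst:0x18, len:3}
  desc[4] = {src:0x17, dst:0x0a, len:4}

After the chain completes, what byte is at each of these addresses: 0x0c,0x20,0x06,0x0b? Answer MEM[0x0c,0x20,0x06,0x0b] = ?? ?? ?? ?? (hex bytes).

#0 dst[0x20+3] := {0x81,0x6b,0x05}
#1 dst[0x0d+4] := {0x11,0xa2,0xf1,0x74}
#2 dst[0x16+7] := {0xf1,0x74,0xaa,0x46,0x6c,0x50,0xe3}
#3 dst[0x18+3] := {0xc5,0x11,0xa2}
#4 dst[0x0a+4] := {0x74,0xc5,0x11,0xa2}
query mem[0x0c]=0x11, mem[0x20]=0x81, mem[0x06]=0x92, mem[0x0b]=0xc5

MEM[0x0c,0x20,0x06,0x0b] = 11 81 92 c5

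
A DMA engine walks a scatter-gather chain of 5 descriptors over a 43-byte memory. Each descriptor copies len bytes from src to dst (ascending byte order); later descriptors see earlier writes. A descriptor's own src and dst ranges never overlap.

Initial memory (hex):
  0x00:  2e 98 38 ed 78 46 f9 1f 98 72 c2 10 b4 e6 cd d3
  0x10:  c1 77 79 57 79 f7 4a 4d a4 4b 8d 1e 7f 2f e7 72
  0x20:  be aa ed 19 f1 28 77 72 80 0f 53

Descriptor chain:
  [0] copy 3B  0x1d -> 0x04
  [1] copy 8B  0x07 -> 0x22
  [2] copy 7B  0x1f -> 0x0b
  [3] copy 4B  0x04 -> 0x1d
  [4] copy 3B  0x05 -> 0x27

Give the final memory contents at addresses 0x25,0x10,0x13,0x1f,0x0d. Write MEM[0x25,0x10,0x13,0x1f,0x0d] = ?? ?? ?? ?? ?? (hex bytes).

MEM[0x25,0x10,0x13,0x1f,0x0d] = c2 72 57 72 aa

D0: mem[0x04..0x06] <- [2f e7 72]
D1: mem[0x22..0x29] <- [1f 98 72 c2 10 b4 e6 cd]
D2: mem[0x0b..0x11] <- [72 be aa 1f 98 72 c2]
D3: mem[0x1d..0x20] <- [2f e7 72 1f]
D4: mem[0x27..0x29] <- [e7 72 1f]
query mem[0x25]=0xc2, mem[0x10]=0x72, mem[0x13]=0x57, mem[0x1f]=0x72, mem[0x0d]=0xaa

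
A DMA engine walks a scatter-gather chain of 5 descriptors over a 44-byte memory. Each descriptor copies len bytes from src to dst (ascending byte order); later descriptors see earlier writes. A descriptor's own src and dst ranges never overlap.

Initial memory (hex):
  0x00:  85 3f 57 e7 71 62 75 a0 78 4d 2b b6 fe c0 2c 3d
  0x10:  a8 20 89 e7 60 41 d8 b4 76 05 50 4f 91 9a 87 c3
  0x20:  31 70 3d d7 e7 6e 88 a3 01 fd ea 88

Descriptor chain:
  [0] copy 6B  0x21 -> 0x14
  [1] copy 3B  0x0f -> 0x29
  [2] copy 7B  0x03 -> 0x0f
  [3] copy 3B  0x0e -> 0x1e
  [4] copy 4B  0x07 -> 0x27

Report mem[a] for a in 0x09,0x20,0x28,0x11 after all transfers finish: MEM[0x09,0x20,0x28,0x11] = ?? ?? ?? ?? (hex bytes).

MEM[0x09,0x20,0x28,0x11] = 4d 71 78 62

  after D0: wrote 6B at 0x14 = 703dd7e76e88
  after D1: wrote 3B at 0x29 = 3da820
  after D2: wrote 7B at 0x0f = e7716275a0784d
  after D3: wrote 3B at 0x1e = 2ce771
  after D4: wrote 4B at 0x27 = a0784d2b
query mem[0x09]=0x4d, mem[0x20]=0x71, mem[0x28]=0x78, mem[0x11]=0x62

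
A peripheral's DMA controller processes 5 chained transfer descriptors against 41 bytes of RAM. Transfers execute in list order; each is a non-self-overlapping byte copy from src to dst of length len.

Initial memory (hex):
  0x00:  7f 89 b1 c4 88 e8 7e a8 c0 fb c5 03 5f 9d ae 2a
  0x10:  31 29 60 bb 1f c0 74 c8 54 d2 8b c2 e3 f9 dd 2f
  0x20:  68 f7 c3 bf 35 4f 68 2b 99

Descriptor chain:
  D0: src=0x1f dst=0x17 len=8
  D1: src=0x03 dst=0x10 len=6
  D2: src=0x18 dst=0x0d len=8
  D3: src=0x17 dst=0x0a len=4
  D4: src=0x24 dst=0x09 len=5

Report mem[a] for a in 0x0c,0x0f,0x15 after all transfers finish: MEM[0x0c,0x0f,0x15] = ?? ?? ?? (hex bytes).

  after D0: wrote 8B at 0x17 = 2f68f7c3bf354f68
  after D1: wrote 6B at 0x10 = c488e87ea8c0
  after D2: wrote 8B at 0x0d = 68f7c3bf354f682f
  after D3: wrote 4B at 0x0a = 2f68f7c3
  after D4: wrote 5B at 0x09 = 354f682b99
query mem[0x0c]=0x2b, mem[0x0f]=0xc3, mem[0x15]=0xc0

MEM[0x0c,0x0f,0x15] = 2b c3 c0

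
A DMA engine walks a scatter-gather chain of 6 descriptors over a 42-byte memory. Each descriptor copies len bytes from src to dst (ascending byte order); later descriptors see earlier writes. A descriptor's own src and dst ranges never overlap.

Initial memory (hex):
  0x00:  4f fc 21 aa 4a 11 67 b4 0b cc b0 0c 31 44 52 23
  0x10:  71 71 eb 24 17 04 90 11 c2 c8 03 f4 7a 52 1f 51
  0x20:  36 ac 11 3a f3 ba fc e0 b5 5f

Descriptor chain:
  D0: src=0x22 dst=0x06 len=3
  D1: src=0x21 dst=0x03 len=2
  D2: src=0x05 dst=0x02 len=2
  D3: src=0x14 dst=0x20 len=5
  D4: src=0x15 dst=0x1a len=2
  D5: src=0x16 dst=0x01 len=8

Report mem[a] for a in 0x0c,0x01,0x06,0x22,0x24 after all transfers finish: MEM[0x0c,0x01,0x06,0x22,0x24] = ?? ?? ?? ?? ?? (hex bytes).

  after D0: wrote 3B at 0x06 = 113af3
  after D1: wrote 2B at 0x03 = ac11
  after D2: wrote 2B at 0x02 = 1111
  after D3: wrote 5B at 0x20 = 17049011c2
  after D4: wrote 2B at 0x1a = 0490
  after D5: wrote 8B at 0x01 = 9011c2c804907a52
query mem[0x0c]=0x31, mem[0x01]=0x90, mem[0x06]=0x90, mem[0x22]=0x90, mem[0x24]=0xc2

MEM[0x0c,0x01,0x06,0x22,0x24] = 31 90 90 90 c2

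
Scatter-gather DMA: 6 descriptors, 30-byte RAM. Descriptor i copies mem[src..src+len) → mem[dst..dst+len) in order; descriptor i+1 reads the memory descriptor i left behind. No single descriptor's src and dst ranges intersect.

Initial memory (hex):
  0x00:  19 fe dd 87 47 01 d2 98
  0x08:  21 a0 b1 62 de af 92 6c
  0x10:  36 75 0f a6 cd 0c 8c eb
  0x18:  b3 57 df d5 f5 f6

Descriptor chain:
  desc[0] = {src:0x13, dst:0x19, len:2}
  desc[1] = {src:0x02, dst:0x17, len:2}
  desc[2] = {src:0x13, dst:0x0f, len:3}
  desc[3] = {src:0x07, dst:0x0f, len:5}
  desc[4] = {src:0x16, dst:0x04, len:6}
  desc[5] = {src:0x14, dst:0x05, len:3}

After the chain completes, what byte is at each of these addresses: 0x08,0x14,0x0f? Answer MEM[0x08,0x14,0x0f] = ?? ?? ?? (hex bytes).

D0: mem[0x19..0x1a] <- [a6 cd]
D1: mem[0x17..0x18] <- [dd 87]
D2: mem[0x0f..0x11] <- [a6 cd 0c]
D3: mem[0x0f..0x13] <- [98 21 a0 b1 62]
D4: mem[0x04..0x09] <- [8c dd 87 a6 cd d5]
D5: mem[0x05..0x07] <- [cd 0c 8c]
query mem[0x08]=0xcd, mem[0x14]=0xcd, mem[0x0f]=0x98

MEM[0x08,0x14,0x0f] = cd cd 98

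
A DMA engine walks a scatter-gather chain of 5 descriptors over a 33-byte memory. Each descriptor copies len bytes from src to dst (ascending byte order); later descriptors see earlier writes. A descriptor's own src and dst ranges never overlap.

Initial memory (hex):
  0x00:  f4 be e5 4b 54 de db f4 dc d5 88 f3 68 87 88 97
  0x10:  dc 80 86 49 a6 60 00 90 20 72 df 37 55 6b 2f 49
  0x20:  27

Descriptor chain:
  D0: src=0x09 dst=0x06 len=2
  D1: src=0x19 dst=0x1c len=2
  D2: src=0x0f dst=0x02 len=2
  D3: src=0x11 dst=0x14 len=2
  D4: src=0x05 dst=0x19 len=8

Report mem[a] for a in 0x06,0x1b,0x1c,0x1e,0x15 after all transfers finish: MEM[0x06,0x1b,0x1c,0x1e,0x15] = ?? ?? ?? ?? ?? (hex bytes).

  after D0: wrote 2B at 0x06 = d588
  after D1: wrote 2B at 0x1c = 72df
  after D2: wrote 2B at 0x02 = 97dc
  after D3: wrote 2B at 0x14 = 8086
  after D4: wrote 8B at 0x19 = ded588dcd588f368
query mem[0x06]=0xd5, mem[0x1b]=0x88, mem[0x1c]=0xdc, mem[0x1e]=0x88, mem[0x15]=0x86

MEM[0x06,0x1b,0x1c,0x1e,0x15] = d5 88 dc 88 86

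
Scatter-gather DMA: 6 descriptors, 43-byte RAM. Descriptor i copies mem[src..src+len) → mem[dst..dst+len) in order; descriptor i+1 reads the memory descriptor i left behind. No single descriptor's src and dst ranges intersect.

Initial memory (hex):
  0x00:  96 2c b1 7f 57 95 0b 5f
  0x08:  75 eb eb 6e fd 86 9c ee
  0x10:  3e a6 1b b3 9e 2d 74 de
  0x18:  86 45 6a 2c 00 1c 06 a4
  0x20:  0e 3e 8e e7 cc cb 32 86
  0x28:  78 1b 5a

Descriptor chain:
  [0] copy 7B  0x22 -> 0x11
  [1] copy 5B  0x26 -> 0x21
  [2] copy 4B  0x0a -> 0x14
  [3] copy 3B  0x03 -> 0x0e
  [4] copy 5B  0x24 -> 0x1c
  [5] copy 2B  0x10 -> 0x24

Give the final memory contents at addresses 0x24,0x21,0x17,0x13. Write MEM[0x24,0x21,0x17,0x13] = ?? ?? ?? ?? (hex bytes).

MEM[0x24,0x21,0x17,0x13] = 95 32 86 cc

  after D0: wrote 7B at 0x11 = 8ee7cccb328678
  after D1: wrote 5B at 0x21 = 3286781b5a
  after D2: wrote 4B at 0x14 = eb6efd86
  after D3: wrote 3B at 0x0e = 7f5795
  after D4: wrote 5B at 0x1c = 1b5a328678
  after D5: wrote 2B at 0x24 = 958e
query mem[0x24]=0x95, mem[0x21]=0x32, mem[0x17]=0x86, mem[0x13]=0xcc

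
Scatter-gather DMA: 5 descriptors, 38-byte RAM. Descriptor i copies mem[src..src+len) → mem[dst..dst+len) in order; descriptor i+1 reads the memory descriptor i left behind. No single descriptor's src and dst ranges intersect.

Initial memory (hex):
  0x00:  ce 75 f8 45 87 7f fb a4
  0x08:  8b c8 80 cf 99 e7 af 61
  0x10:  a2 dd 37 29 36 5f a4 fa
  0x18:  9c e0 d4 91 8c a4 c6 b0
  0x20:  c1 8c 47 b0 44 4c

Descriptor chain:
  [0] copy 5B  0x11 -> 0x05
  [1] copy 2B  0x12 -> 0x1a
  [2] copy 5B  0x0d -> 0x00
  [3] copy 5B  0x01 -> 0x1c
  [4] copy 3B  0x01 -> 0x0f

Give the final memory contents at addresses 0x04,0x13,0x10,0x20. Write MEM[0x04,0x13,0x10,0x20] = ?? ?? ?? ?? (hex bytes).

#0 dst[0x05+5] := {0xdd,0x37,0x29,0x36,0x5f}
#1 dst[0x1a+2] := {0x37,0x29}
#2 dst[0x00+5] := {0xe7,0xaf,0x61,0xa2,0xdd}
#3 dst[0x1c+5] := {0xaf,0x61,0xa2,0xdd,0xdd}
#4 dst[0x0f+3] := {0xaf,0x61,0xa2}
query mem[0x04]=0xdd, mem[0x13]=0x29, mem[0x10]=0x61, mem[0x20]=0xdd

MEM[0x04,0x13,0x10,0x20] = dd 29 61 dd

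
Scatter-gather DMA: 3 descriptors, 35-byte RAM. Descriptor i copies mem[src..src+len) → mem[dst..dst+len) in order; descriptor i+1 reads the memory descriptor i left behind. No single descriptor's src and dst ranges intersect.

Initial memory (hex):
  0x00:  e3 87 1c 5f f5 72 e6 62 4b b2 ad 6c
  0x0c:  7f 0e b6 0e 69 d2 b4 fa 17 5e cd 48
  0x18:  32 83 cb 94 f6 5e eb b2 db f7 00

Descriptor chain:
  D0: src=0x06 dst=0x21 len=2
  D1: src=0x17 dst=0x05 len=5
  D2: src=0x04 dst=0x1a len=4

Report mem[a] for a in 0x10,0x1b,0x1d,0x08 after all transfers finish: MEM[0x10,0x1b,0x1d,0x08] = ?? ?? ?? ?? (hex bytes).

MEM[0x10,0x1b,0x1d,0x08] = 69 48 83 cb

  after D0: wrote 2B at 0x21 = e662
  after D1: wrote 5B at 0x05 = 483283cb94
  after D2: wrote 4B at 0x1a = f5483283
query mem[0x10]=0x69, mem[0x1b]=0x48, mem[0x1d]=0x83, mem[0x08]=0xcb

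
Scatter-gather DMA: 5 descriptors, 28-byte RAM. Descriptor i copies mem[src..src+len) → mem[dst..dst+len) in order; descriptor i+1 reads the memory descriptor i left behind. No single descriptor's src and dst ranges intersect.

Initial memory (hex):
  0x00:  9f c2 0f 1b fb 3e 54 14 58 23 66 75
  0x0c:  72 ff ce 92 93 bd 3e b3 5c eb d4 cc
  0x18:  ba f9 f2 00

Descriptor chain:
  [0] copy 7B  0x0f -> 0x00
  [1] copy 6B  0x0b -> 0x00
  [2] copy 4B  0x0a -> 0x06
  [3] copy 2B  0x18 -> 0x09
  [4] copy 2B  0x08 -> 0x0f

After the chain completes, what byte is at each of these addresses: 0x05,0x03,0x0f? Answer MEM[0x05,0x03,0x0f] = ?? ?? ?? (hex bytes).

MEM[0x05,0x03,0x0f] = 93 ce 72

D0: mem[0x00..0x06] <- [92 93 bd 3e b3 5c eb]
D1: mem[0x00..0x05] <- [75 72 ff ce 92 93]
D2: mem[0x06..0x09] <- [66 75 72 ff]
D3: mem[0x09..0x0a] <- [ba f9]
D4: mem[0x0f..0x10] <- [72 ba]
query mem[0x05]=0x93, mem[0x03]=0xce, mem[0x0f]=0x72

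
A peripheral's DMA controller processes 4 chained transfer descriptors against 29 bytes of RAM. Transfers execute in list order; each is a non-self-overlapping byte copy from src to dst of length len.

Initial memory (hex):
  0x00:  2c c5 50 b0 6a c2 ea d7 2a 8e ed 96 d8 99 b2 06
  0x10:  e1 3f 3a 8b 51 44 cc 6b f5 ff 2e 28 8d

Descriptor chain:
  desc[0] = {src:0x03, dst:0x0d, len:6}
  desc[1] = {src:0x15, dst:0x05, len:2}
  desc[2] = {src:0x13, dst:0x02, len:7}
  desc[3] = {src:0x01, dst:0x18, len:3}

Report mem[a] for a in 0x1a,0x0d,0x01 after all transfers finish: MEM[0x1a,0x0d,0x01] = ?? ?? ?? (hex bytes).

D0: mem[0x0d..0x12] <- [b0 6a c2 ea d7 2a]
D1: mem[0x05..0x06] <- [44 cc]
D2: mem[0x02..0x08] <- [8b 51 44 cc 6b f5 ff]
D3: mem[0x18..0x1a] <- [c5 8b 51]
query mem[0x1a]=0x51, mem[0x0d]=0xb0, mem[0x01]=0xc5

MEM[0x1a,0x0d,0x01] = 51 b0 c5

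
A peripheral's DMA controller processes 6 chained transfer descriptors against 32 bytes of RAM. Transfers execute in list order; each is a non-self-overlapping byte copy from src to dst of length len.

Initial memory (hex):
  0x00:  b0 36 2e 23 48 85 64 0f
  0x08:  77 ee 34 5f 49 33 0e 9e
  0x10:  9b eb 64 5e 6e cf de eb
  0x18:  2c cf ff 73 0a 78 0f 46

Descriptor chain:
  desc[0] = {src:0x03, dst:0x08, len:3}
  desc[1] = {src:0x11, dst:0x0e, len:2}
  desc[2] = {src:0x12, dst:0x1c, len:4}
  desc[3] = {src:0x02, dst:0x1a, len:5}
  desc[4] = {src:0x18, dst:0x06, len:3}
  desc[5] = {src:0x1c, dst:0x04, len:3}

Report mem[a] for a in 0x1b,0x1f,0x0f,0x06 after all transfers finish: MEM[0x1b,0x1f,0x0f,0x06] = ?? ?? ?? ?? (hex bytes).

#0 dst[0x08+3] := {0x23,0x48,0x85}
#1 dst[0x0e+2] := {0xeb,0x64}
#2 dst[0x1c+4] := {0x64,0x5e,0x6e,0xcf}
#3 dst[0x1a+5] := {0x2e,0x23,0x48,0x85,0x64}
#4 dst[0x06+3] := {0x2c,0xcf,0x2e}
#5 dst[0x04+3] := {0x48,0x85,0x64}
query mem[0x1b]=0x23, mem[0x1f]=0xcf, mem[0x0f]=0x64, mem[0x06]=0x64

MEM[0x1b,0x1f,0x0f,0x06] = 23 cf 64 64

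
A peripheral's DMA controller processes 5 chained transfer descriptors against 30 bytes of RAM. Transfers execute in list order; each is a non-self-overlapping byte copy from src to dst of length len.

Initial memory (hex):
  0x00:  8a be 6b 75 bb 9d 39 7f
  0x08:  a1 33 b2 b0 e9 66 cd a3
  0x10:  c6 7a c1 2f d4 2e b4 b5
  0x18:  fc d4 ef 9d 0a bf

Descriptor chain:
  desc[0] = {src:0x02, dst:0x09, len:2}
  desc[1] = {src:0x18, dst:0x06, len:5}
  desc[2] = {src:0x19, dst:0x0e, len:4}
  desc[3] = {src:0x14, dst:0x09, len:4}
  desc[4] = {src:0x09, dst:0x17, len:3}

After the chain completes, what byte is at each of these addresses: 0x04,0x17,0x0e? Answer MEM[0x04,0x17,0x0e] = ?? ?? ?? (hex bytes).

MEM[0x04,0x17,0x0e] = bb d4 d4

D0: mem[0x09..0x0a] <- [6b 75]
D1: mem[0x06..0x0a] <- [fc d4 ef 9d 0a]
D2: mem[0x0e..0x11] <- [d4 ef 9d 0a]
D3: mem[0x09..0x0c] <- [d4 2e b4 b5]
D4: mem[0x17..0x19] <- [d4 2e b4]
query mem[0x04]=0xbb, mem[0x17]=0xd4, mem[0x0e]=0xd4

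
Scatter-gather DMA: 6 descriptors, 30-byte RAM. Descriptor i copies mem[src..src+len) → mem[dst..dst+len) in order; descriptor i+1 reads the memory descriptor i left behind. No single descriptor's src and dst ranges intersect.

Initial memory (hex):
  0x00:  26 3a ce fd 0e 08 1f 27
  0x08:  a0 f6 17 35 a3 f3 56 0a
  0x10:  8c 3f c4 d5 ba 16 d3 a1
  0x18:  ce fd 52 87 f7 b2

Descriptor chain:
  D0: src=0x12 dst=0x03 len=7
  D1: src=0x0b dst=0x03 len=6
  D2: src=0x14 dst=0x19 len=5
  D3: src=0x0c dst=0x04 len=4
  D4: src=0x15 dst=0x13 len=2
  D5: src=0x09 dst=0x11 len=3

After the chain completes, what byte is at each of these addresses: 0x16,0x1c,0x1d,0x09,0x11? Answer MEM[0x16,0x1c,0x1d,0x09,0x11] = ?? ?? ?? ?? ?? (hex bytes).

MEM[0x16,0x1c,0x1d,0x09,0x11] = d3 a1 ce ce ce

#0 dst[0x03+7] := {0xc4,0xd5,0xba,0x16,0xd3,0xa1,0xce}
#1 dst[0x03+6] := {0x35,0xa3,0xf3,0x56,0x0a,0x8c}
#2 dst[0x19+5] := {0xba,0x16,0xd3,0xa1,0xce}
#3 dst[0x04+4] := {0xa3,0xf3,0x56,0x0a}
#4 dst[0x13+2] := {0x16,0xd3}
#5 dst[0x11+3] := {0xce,0x17,0x35}
query mem[0x16]=0xd3, mem[0x1c]=0xa1, mem[0x1d]=0xce, mem[0x09]=0xce, mem[0x11]=0xce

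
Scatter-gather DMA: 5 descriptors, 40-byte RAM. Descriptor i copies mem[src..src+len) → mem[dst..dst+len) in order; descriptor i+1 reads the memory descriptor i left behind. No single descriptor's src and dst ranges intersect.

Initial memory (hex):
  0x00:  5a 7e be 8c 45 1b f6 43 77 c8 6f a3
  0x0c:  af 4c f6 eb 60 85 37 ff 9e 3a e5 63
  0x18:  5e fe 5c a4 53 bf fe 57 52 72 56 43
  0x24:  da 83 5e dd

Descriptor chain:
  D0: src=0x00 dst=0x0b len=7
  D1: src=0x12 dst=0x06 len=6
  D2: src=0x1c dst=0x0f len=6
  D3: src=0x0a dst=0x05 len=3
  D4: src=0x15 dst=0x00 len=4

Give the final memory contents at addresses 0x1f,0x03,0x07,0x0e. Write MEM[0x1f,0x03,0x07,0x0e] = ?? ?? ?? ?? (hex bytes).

  after D0: wrote 7B at 0x0b = 5a7ebe8c451bf6
  after D1: wrote 6B at 0x06 = 37ff9e3ae563
  after D2: wrote 6B at 0x0f = 53bffe575272
  after D3: wrote 3B at 0x05 = e5637e
  after D4: wrote 4B at 0x00 = 3ae5635e
query mem[0x1f]=0x57, mem[0x03]=0x5e, mem[0x07]=0x7e, mem[0x0e]=0x8c

MEM[0x1f,0x03,0x07,0x0e] = 57 5e 7e 8c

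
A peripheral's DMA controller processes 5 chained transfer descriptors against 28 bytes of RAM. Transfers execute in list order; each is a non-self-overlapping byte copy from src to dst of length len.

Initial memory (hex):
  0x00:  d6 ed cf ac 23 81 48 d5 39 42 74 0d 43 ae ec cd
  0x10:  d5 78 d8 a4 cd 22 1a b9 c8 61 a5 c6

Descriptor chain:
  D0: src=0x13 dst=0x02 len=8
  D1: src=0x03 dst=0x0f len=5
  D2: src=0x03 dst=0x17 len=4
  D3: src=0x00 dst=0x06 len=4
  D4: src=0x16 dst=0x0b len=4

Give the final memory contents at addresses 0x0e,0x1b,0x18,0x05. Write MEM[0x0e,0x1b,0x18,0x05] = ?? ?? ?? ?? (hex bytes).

MEM[0x0e,0x1b,0x18,0x05] = 1a c6 22 1a

#0 dst[0x02+8] := {0xa4,0xcd,0x22,0x1a,0xb9,0xc8,0x61,0xa5}
#1 dst[0x0f+5] := {0xcd,0x22,0x1a,0xb9,0xc8}
#2 dst[0x17+4] := {0xcd,0x22,0x1a,0xb9}
#3 dst[0x06+4] := {0xd6,0xed,0xa4,0xcd}
#4 dst[0x0b+4] := {0x1a,0xcd,0x22,0x1a}
query mem[0x0e]=0x1a, mem[0x1b]=0xc6, mem[0x18]=0x22, mem[0x05]=0x1a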